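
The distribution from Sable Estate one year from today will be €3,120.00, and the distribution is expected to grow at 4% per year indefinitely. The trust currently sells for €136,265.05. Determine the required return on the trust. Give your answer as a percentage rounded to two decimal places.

6.29%

P = D₁/(r − g) ⇒ r = D₁/P + g = €3,120.0000/€136,265.05 + 0.04 = 0.022897 + 0.04 = 0.062897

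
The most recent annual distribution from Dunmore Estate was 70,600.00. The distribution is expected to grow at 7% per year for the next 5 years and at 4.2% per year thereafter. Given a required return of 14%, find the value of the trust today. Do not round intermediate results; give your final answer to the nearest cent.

839873.96

D_1 = 75542.00000
D_2 = 80829.94000
D_3 = 86488.03580
D_4 = 92542.19831
D_5 = 99020.15219
Terminal value at year 5: TV = D_5×(1+g_2)/(r−g_2) = 103178.99858/0.098 = 1052846.92428
P_0 = D_1/(1+r)^1 + D_2/(1+r)^2 + D_3/(1+r)^3 + D_4/(1+r)^4 + D_5/(1+r)^5 + TV/(1+r)^5
    = 66264.91228 + 62196.01416 + 58376.96066 + 54792.41044 + 51427.96419 + 546815.70084 = 839873.96256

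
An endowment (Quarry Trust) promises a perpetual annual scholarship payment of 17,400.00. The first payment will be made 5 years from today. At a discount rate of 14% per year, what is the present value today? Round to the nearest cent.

73587.12

Value at end of year 4: C / r = 17,400.00 / 0.14 = 124,285.7143
Discount to today: PV = 124,285.7143 / (1 + 0.14)^4 = 124,285.7143 / 1.688960 = 73,587.12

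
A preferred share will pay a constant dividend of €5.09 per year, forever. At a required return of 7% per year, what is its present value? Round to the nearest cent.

€72.71

Level perpetuity: PV = C / r = €5.09 / 0.07 = €72.71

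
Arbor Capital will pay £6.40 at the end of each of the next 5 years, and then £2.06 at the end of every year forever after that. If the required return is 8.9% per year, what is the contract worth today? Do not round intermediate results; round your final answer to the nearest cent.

£40.07

PV of 5-year annuity: £6.40 × [1 − (1+0.089)^−5] / 0.089 = 24.95849
Perpetuity value at year 5: £2.06 / 0.089 = 23.14607
PV of perpetuity: 23.14607 / (1+0.089)^5 = 15.11255
Total PV = 24.95849 + 15.11255 = 40.07105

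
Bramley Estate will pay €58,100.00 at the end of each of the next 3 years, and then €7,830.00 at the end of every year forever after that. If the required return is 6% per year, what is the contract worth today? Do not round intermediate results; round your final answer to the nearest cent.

€264872.31

PV of 3-year annuity: €58,100.00 × [1 − (1+0.06)^−3] / 0.06 = 155301.99426
Perpetuity value at year 3: €7,830.00 / 0.06 = 130500.00000
PV of perpetuity: 130500.00000 / (1+0.06)^3 = 109570.31644
Total PV = 155301.99426 + 109570.31644 = 264872.31070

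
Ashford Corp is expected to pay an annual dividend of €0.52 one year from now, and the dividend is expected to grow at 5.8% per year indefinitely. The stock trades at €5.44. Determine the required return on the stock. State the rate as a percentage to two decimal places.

P = D₁/(r − g) ⇒ r = D₁/P + g = €0.5200/€5.44 + 0.058 = 0.095588 + 0.058 = 0.153588

15.36%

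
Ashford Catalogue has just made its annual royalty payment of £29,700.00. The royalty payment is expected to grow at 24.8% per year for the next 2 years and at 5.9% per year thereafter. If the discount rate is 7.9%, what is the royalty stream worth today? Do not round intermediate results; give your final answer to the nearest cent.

D_1 = 37065.60000
D_2 = 46257.86880
Terminal value at year 2: TV = D_2×(1+g_2)/(r−g_2) = 48987.08306/0.02 = 2449354.15296
P_0 = D_1/(1+r)^1 + D_2/(1+r)^2 + TV/(1+r)^2
    = 34351.80723 + 39732.21077 + 2103820.56031 = 2177904.57831

£2177904.58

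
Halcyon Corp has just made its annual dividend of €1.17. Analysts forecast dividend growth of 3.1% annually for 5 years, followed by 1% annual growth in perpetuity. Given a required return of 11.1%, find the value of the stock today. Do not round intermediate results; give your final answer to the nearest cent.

€12.75

D_1 = 1.20627
D_2 = 1.24366
D_3 = 1.28222
D_4 = 1.32197
D_5 = 1.36295
Terminal value at year 5: TV = D_5×(1+g_2)/(r−g_2) = 1.37658/0.101 = 13.62948
P_0 = D_1/(1+r)^1 + D_2/(1+r)^2 + D_3/(1+r)^3 + D_4/(1+r)^4 + D_5/(1+r)^5 + TV/(1+r)^5
    = 1.08575 + 1.00757 + 0.93502 + 0.86769 + 0.80521 + 8.05210 = 12.75333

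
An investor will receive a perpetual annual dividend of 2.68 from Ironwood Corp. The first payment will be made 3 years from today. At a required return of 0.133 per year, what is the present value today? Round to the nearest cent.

Value at end of year 2: C / r = 2.68 / 0.133 = 20.1504
Discount to today: PV = 20.1504 / (1 + 0.133)^2 = 20.1504 / 1.283689 = 15.70

15.70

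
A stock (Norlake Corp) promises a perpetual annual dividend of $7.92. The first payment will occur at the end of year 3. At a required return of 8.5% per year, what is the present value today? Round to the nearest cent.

Value at end of year 2: C / r = $7.92 / 0.085 = $93.1765
Discount to today: PV = $93.1765 / (1 + 0.085)^2 = $93.1765 / 1.177225 = $79.15

$79.15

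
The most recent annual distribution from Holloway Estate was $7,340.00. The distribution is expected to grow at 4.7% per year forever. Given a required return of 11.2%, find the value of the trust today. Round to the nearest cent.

$118230.46

D₁ = D₀ × (1 + g) = $7,340.00 × 1.047 = $7,684.9800
Growing perpetuity: P = D₁ / (r − g) = $7,684.9800 / (0.112 − 0.047) = $118,230.46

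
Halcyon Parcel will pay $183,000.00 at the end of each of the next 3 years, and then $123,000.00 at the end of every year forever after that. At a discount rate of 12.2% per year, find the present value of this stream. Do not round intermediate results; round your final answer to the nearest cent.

$1151812.76

PV of 3-year annuity: $183,000.00 × [1 − (1+0.122)^−3] / 0.122 = 438028.92425
Perpetuity value at year 3: $123,000.00 / 0.122 = 1008196.72131
PV of perpetuity: 1008196.72131 / (1+0.122)^3 = 713783.83780
Total PV = 438028.92425 + 713783.83780 = 1151812.76205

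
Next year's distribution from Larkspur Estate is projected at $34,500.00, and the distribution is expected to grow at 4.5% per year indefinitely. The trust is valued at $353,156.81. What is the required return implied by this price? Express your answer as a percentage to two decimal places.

14.27%

P = D₁/(r − g) ⇒ r = D₁/P + g = $34,500.0000/$353,156.81 + 0.045 = 0.097690 + 0.045 = 0.142690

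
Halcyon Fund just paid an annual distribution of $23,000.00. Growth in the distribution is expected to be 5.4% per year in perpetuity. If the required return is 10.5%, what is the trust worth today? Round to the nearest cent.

$475333.33

D₁ = D₀ × (1 + g) = $23,000.00 × 1.054 = $24,242.0000
Growing perpetuity: P = D₁ / (r − g) = $24,242.0000 / (0.105 − 0.054) = $475,333.33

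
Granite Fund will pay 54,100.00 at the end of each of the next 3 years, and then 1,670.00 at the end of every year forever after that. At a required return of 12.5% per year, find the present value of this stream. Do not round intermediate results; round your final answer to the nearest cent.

138213.88

PV of 3-year annuity: 54,100.00 × [1 − (1+0.125)^−3] / 0.125 = 128830.72702
Perpetuity value at year 3: 1,670.00 / 0.125 = 13360.00000
PV of perpetuity: 13360.00000 / (1+0.125)^3 = 9383.15501
Total PV = 128830.72702 + 9383.15501 = 138213.88203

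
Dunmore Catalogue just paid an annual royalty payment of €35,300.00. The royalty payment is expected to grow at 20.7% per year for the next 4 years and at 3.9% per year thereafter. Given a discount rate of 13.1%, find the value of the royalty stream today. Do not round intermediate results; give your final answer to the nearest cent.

D_1 = 42607.10000
D_2 = 51426.76970
D_3 = 62072.11103
D_4 = 74921.03801
Terminal value at year 4: TV = D_4×(1+g_2)/(r−g_2) = 77842.95849/0.092 = 846119.11406
P_0 = D_1/(1+r)^1 + D_2/(1+r)^2 + D_3/(1+r)^3 + D_4/(1+r)^4 + TV/(1+r)^4
    = 37672.06012 + 40203.51598 + 42905.07850 + 45788.17838 + 517107.79716 = 683676.63014

€683676.63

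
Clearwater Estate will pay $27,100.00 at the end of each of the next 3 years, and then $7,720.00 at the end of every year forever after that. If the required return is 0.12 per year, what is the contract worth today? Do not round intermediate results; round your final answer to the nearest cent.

$110880.82

PV of 3-year annuity: $27,100.00 × [1 − (1+0.12)^−3] / 0.12 = 65089.62737
Perpetuity value at year 3: $7,720.00 / 0.12 = 64333.33333
PV of perpetuity: 64333.33333 / (1+0.12)^3 = 45791.19594
Total PV = 65089.62737 + 45791.19594 = 110880.82331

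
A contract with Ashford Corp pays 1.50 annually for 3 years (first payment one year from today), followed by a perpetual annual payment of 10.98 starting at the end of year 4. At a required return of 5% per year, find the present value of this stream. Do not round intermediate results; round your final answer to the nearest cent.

193.78

PV of 3-year annuity: 1.50 × [1 − (1+0.05)^−3] / 0.05 = 4.08487
Perpetuity value at year 3: 10.98 / 0.05 = 219.60000
PV of perpetuity: 219.60000 / (1+0.05)^3 = 189.69874
Total PV = 4.08487 + 189.69874 = 193.78361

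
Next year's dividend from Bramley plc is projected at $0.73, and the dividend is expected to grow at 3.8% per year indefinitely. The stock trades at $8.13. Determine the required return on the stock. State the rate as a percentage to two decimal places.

12.78%

P = D₁/(r − g) ⇒ r = D₁/P + g = $0.7300/$8.13 + 0.038 = 0.089791 + 0.038 = 0.127791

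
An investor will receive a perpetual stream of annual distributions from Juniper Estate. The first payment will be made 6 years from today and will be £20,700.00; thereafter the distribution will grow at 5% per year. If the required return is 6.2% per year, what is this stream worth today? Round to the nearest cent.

£1276928.31

Value at end of year 5: C₁ / (r − g) = £20,700.00 / (0.062 − 0.05) = £1,725,000.0000
Discount to today: PV = £1,725,000.0000 / (1 + 0.062)^5 = £1,725,000.0000 / 1.350898 = £1,276,928.31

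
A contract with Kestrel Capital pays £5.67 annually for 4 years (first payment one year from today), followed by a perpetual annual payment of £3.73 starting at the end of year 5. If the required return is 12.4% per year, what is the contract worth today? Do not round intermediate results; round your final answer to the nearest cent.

£35.92

PV of 4-year annuity: £5.67 × [1 − (1+0.124)^−4] / 0.124 = 17.07769
Perpetuity value at year 4: £3.73 / 0.124 = 30.08065
PV of perpetuity: 30.08065 / (1+0.124)^4 = 18.84612
Total PV = 17.07769 + 18.84612 = 35.92380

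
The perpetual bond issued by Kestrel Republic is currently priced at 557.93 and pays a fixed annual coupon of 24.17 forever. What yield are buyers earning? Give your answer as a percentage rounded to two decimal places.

4.33%

P = C/r ⇒ r = C/P = 24.17/557.93 = 0.043321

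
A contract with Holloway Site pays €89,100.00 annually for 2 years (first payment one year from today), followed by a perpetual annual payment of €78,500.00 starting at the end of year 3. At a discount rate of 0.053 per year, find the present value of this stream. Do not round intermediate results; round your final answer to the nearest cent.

€1500758.36

PV of 2-year annuity: €89,100.00 × [1 − (1+0.053)^−2] / 0.053 = 164971.87523
Perpetuity value at year 2: €78,500.00 / 0.053 = 1481132.07547
PV of perpetuity: 1481132.07547 / (1+0.053)^2 = 1335786.48394
Total PV = 164971.87523 + 1335786.48394 = 1500758.35917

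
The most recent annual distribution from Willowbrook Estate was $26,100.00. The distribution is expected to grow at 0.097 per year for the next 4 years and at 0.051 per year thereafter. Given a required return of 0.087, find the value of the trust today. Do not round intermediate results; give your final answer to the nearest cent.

D_1 = 28631.70000
D_2 = 31408.97490
D_3 = 34455.64547
D_4 = 37797.84308
Terminal value at year 4: TV = D_4×(1+g_2)/(r−g_2) = 39725.53307/0.036 = 1103487.02979
P_0 = D_1/(1+r)^1 + D_2/(1+r)^2 + D_3/(1+r)^3 + D_4/(1+r)^4 + TV/(1+r)^4
    = 26340.11040 + 26582.42972 + 26826.97829 + 27073.77662 + 790403.86738 = 897227.16241

$897227.16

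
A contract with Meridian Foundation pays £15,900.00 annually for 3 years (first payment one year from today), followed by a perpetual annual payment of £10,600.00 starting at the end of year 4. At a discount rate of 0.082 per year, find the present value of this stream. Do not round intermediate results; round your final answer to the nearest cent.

£142877.77

PV of 3-year annuity: £15,900.00 × [1 − (1+0.082)^−3] / 0.082 = 40828.41835
Perpetuity value at year 3: £10,600.00 / 0.082 = 129268.29268
PV of perpetuity: 129268.29268 / (1+0.082)^3 = 102049.34712
Total PV = 40828.41835 + 102049.34712 = 142877.76547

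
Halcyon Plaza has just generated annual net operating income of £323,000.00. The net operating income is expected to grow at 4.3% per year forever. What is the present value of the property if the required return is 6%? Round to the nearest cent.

D₁ = D₀ × (1 + g) = £323,000.00 × 1.043 = £336,889.0000
Growing perpetuity: P = D₁ / (r − g) = £336,889.0000 / (0.06 − 0.043) = £19,817,000.00

£19817000.00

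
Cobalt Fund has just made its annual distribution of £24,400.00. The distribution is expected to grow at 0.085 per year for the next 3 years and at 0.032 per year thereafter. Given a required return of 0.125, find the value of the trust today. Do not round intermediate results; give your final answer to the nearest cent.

£311011.76

D_1 = 26474.00000
D_2 = 28724.29000
D_3 = 31165.85465
Terminal value at year 3: TV = D_3×(1+g_2)/(r−g_2) = 32163.16200/0.093 = 345840.45160
P_0 = D_1/(1+r)^1 + D_2/(1+r)^2 + D_3/(1+r)^3 + TV/(1+r)^3
    = 23532.44444 + 22695.73531 + 21888.77583 + 242894.80277 = 311011.75835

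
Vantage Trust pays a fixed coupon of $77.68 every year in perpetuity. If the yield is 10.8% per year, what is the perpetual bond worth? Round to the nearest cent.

$719.26

Level perpetuity: PV = C / r = $77.68 / 0.108 = $719.26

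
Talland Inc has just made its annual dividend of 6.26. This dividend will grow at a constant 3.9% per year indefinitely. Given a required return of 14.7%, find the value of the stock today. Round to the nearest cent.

60.22

D₁ = D₀ × (1 + g) = 6.26 × 1.039 = 6.5041
Growing perpetuity: P = D₁ / (r − g) = 6.5041 / (0.147 − 0.039) = 60.22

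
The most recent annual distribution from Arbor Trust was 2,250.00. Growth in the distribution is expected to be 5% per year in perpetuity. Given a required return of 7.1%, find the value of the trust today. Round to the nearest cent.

112500.00

D₁ = D₀ × (1 + g) = 2,250.00 × 1.05 = 2,362.5000
Growing perpetuity: P = D₁ / (r − g) = 2,362.5000 / (0.071 − 0.05) = 112,500.00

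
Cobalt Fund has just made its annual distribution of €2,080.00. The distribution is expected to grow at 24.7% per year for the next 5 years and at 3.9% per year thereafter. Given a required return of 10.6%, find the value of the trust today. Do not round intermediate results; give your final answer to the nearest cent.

€73892.39

D_1 = 2593.76000
D_2 = 3234.41872
D_3 = 4033.32014
D_4 = 5029.55022
D_5 = 6271.84912
Terminal value at year 5: TV = D_5×(1+g_2)/(r−g_2) = 6516.45124/0.067 = 97260.46626
P_0 = D_1/(1+r)^1 + D_2/(1+r)^2 + D_3/(1+r)^3 + D_4/(1+r)^4 + D_5/(1+r)^5 + TV/(1+r)^5
    = 2345.17179 + 2644.14939 + 2981.24257 + 3361.31057 + 3789.83208 + 58770.67955 = 73892.38595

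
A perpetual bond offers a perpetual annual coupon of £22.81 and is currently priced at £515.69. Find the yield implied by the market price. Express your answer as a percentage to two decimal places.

P = C/r ⇒ r = C/P = £22.81/£515.69 = 0.044232

4.42%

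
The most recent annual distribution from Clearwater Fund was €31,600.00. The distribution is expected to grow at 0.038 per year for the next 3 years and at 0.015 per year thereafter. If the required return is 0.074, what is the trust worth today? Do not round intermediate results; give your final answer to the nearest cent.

D_1 = 32800.80000
D_2 = 34047.23040
D_3 = 35341.02516
Terminal value at year 3: TV = D_3×(1+g_2)/(r−g_2) = 35871.14053/0.059 = 607985.43275
P_0 = D_1/(1+r)^1 + D_2/(1+r)^2 + D_3/(1+r)^3 + TV/(1+r)^3
    = 30540.78212 + 29517.06876 + 28527.66980 + 490772.62458 = 579358.14526

€579358.15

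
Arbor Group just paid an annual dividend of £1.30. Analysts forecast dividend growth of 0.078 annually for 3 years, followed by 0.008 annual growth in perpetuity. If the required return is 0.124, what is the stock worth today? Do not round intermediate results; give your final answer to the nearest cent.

D_1 = 1.40140
D_2 = 1.51071
D_3 = 1.62854
Terminal value at year 3: TV = D_3×(1+g_2)/(r−g_2) = 1.64157/0.116 = 14.15149
P_0 = D_1/(1+r)^1 + D_2/(1+r)^2 + D_3/(1+r)^3 + TV/(1+r)^3
    = 1.24680 + 1.19577 + 1.14683 + 9.96560 = 13.55500

£13.55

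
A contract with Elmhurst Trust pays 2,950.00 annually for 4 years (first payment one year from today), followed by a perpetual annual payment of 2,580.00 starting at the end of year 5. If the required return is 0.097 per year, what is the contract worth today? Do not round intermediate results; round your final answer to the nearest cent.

PV of 4-year annuity: 2,950.00 × [1 − (1+0.097)^−4] / 0.097 = 9412.15467
Perpetuity value at year 4: 2,580.00 / 0.097 = 26597.93814
PV of perpetuity: 26597.93814 / (1+0.097)^4 = 18366.29101
Total PV = 9412.15467 + 18366.29101 = 27778.44568

27778.45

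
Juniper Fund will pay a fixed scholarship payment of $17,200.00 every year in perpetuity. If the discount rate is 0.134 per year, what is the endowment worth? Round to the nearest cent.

$128358.21

Level perpetuity: PV = C / r = $17,200.00 / 0.134 = $128,358.21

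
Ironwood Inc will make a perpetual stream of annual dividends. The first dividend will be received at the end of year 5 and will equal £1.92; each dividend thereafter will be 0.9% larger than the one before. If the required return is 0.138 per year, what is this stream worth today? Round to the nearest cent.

Value at end of year 4: C₁ / (r − g) = £1.92 / (0.138 − 0.009) = £14.8837
Discount to today: PV = £14.8837 / (1 + 0.138)^4 = £14.8837 / 1.677139 = £8.87

£8.87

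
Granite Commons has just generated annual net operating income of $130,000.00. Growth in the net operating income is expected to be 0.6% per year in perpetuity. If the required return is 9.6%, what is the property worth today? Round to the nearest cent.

D₁ = D₀ × (1 + g) = $130,000.00 × 1.006 = $130,780.0000
Growing perpetuity: P = D₁ / (r − g) = $130,780.0000 / (0.096 − 0.006) = $1,453,111.11

$1453111.11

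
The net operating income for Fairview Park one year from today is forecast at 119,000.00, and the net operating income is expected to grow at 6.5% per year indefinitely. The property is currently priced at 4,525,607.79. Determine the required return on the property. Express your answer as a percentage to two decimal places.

P = D₁/(r − g) ⇒ r = D₁/P + g = 119,000.0000/4,525,607.79 + 0.065 = 0.026295 + 0.065 = 0.091295

9.13%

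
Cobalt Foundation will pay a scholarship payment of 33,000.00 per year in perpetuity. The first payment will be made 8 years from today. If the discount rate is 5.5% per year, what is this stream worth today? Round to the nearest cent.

412462.09

Value at end of year 7: C / r = 33,000.00 / 0.055 = 600,000.0000
Discount to today: PV = 600,000.0000 / (1 + 0.055)^7 = 600,000.0000 / 1.454679 = 412,462.09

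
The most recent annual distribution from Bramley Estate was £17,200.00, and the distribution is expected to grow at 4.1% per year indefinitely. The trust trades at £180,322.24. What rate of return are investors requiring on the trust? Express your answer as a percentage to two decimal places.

14.03%

D₁ = £17,200.00 × 1.041 = £17,905.2000
P = D₁/(r − g) ⇒ r = D₁/P + g = £17,905.2000/£180,322.24 + 0.041 = 0.099296 + 0.041 = 0.140296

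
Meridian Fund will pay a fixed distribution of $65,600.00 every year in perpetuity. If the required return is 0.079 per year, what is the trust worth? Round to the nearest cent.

$830379.75

Level perpetuity: PV = C / r = $65,600.00 / 0.079 = $830,379.75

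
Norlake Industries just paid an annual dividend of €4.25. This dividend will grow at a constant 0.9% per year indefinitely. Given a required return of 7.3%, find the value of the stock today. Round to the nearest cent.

€67.00

D₁ = D₀ × (1 + g) = €4.25 × 1.009 = €4.2883
Growing perpetuity: P = D₁ / (r − g) = €4.2883 / (0.073 − 0.009) = €67.00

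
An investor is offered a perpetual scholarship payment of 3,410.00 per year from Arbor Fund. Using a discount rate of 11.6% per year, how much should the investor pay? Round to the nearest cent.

Level perpetuity: PV = C / r = 3,410.00 / 0.116 = 29,396.55

29396.55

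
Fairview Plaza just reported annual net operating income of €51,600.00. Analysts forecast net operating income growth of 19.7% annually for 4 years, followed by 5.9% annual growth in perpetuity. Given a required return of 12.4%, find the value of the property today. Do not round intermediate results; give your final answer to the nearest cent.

D_1 = 61765.20000
D_2 = 73932.94440
D_3 = 88497.73445
D_4 = 105931.78813
Terminal value at year 4: TV = D_4×(1+g_2)/(r−g_2) = 112181.76363/0.065 = 1725873.28666
P_0 = D_1/(1+r)^1 + D_2/(1+r)^2 + D_3/(1+r)^3 + D_4/(1+r)^4 + TV/(1+r)^4
    = 54951.24555 + 58520.14317 + 62320.82863 + 66368.35575 + 1081293.67296 = 1323454.24607

€1323454.25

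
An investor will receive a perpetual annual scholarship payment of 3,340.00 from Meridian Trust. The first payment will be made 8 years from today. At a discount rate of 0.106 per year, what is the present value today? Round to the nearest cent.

15565.20

Value at end of year 7: C / r = 3,340.00 / 0.106 = 31,509.4340
Discount to today: PV = 31,509.4340 / (1 + 0.106)^7 = 31,509.4340 / 2.024351 = 15,565.20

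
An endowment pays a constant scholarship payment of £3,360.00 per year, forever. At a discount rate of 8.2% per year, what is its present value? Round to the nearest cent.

Level perpetuity: PV = C / r = £3,360.00 / 0.082 = £40,975.61

£40975.61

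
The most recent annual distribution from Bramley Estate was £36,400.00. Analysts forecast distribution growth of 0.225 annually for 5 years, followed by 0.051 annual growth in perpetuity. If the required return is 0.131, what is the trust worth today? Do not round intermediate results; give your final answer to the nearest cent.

D_1 = 44590.00000
D_2 = 54622.75000
D_3 = 66912.86875
D_4 = 81968.26422
D_5 = 100411.12367
Terminal value at year 5: TV = D_5×(1+g_2)/(r−g_2) = 105532.09098/0.08 = 1319151.13719
P_0 = D_1/(1+r)^1 + D_2/(1+r)^2 + D_3/(1+r)^3 + D_4/(1+r)^4 + D_5/(1+r)^5 + TV/(1+r)^5
    = 39425.28736 + 42702.01327 + 46251.07538 + 50095.10817 + 54258.62733 + 712822.71659 = 945554.82811

£945554.83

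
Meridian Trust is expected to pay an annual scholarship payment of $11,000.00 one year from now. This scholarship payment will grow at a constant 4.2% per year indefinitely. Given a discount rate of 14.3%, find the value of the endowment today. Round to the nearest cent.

$108910.89

Growing perpetuity: P = D₁ / (r − g) = $11,000.0000 / (0.143 − 0.042) = $108,910.89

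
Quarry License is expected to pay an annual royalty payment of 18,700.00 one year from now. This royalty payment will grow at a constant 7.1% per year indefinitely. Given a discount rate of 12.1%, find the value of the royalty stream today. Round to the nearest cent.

374000.00

Growing perpetuity: P = D₁ / (r − g) = 18,700.0000 / (0.121 − 0.071) = 374,000.00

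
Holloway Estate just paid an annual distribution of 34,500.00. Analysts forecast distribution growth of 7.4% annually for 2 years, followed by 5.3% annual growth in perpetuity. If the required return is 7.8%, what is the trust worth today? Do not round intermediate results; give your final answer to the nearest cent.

1510992.47

D_1 = 37053.00000
D_2 = 39794.92200
Terminal value at year 2: TV = D_2×(1+g_2)/(r−g_2) = 41904.05287/0.025 = 1676162.11464
P_0 = D_1/(1+r)^1 + D_2/(1+r)^2 + TV/(1+r)^2
    = 34371.98516 + 34244.44532 + 1442376.03705 = 1510992.46753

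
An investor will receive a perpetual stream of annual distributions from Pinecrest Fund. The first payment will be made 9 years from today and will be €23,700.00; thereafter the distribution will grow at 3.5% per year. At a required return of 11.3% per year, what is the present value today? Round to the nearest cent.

Value at end of year 8: C₁ / (r − g) = €23,700.00 / (0.113 − 0.035) = €303,846.1538
Discount to today: PV = €303,846.1538 / (1 + 0.113)^8 = €303,846.1538 / 2.354840 = €129,030.51

€129030.51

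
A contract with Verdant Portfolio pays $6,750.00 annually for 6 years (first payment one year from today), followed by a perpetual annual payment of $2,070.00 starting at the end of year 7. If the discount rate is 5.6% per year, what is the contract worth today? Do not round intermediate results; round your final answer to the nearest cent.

$60269.44

PV of 6-year annuity: $6,750.00 × [1 − (1+0.056)^−6] / 0.056 = 33613.20869
Perpetuity value at year 6: $2,070.00 / 0.056 = 36964.28571
PV of perpetuity: 36964.28571 / (1+0.056)^6 = 26656.23505
Total PV = 33613.20869 + 26656.23505 = 60269.44374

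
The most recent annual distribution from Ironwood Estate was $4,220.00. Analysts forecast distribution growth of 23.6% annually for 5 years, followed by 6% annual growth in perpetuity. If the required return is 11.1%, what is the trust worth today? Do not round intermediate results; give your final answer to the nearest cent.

$178860.22

D_1 = 5215.92000
D_2 = 6446.87712
D_3 = 7968.34012
D_4 = 9848.86839
D_5 = 12173.20133
Terminal value at year 5: TV = D_5×(1+g_2)/(r−g_2) = 12903.59341/0.051 = 253011.63545
P_0 = D_1/(1+r)^1 + D_2/(1+r)^2 + D_3/(1+r)^3 + D_4/(1+r)^4 + D_5/(1+r)^5 + TV/(1+r)^5
    = 4694.79748 + 5223.01502 + 5810.66297 + 6464.42793 + 7191.74881 + 149475.56345 = 178860.21567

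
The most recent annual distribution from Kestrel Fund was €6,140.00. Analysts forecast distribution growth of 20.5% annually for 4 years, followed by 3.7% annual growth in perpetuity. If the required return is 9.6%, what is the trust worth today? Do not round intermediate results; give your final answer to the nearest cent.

D_1 = 7398.70000
D_2 = 8915.43350
D_3 = 10743.09737
D_4 = 12945.43233
Terminal value at year 4: TV = D_4×(1+g_2)/(r−g_2) = 13424.41332/0.059 = 227532.42922
P_0 = D_1/(1+r)^1 + D_2/(1+r)^2 + D_3/(1+r)^3 + D_4/(1+r)^4 + TV/(1+r)^4
    = 6750.63869 + 7422.00695 + 8160.14450 + 8971.69172 + 157688.88667 = 188993.36853

€188993.37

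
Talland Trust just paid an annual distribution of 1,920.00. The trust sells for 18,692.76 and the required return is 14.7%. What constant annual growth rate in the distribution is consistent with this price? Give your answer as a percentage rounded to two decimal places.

4.02%

P = D₀(1+g)/(r−g) ⇒ P(r−g) = D₀(1+g) ⇒ g(P+D₀) = P·r − D₀
g = (P·r − D₀)/(P + D₀) = (18,692.76×0.147 − 1,920.00) / (18,692.76 + 1,920.00) = 0.040161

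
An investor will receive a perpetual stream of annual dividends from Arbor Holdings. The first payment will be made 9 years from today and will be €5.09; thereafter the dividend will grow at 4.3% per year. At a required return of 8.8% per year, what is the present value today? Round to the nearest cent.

Value at end of year 8: C₁ / (r − g) = €5.09 / (0.088 − 0.043) = €113.1111
Discount to today: PV = €113.1111 / (1 + 0.088)^8 = €113.1111 / 1.963501 = €57.61

€57.61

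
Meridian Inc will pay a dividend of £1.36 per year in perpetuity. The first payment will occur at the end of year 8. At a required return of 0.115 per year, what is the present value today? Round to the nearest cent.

Value at end of year 7: C / r = £1.36 / 0.115 = £11.8261
Discount to today: PV = £11.8261 / (1 + 0.115)^7 = £11.8261 / 2.142516 = £5.52

£5.52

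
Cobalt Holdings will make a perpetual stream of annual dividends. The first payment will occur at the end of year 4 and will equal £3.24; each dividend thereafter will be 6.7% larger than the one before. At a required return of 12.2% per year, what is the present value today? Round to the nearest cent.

£41.71

Value at end of year 3: C₁ / (r − g) = £3.24 / (0.122 − 0.067) = £58.9091
Discount to today: PV = £58.9091 / (1 + 0.122)^3 = £58.9091 / 1.412468 = £41.71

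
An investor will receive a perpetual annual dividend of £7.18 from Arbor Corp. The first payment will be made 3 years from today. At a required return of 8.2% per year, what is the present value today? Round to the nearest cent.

£74.79

Value at end of year 2: C / r = £7.18 / 0.082 = £87.5610
Discount to today: PV = £87.5610 / (1 + 0.082)^2 = £87.5610 / 1.170724 = £74.79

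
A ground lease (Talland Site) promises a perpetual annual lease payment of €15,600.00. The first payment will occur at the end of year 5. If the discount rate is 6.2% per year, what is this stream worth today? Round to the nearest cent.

€197803.90

Value at end of year 4: C / r = €15,600.00 / 0.062 = €251,612.9032
Discount to today: PV = €251,612.9032 / (1 + 0.062)^4 = €251,612.9032 / 1.272032 = €197,803.90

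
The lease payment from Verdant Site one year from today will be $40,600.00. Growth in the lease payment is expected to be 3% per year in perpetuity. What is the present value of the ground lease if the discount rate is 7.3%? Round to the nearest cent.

Growing perpetuity: P = D₁ / (r − g) = $40,600.0000 / (0.073 − 0.03) = $944,186.05

$944186.05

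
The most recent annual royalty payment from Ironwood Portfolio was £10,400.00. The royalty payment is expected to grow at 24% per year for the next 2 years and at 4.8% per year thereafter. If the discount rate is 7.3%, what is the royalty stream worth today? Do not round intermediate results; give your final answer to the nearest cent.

D_1 = 12896.00000
D_2 = 15991.04000
Terminal value at year 2: TV = D_2×(1+g_2)/(r−g_2) = 16758.60992/0.025 = 670344.39680
P_0 = D_1/(1+r)^1 + D_2/(1+r)^2 + TV/(1+r)^2
    = 12018.63933 + 13889.20109 + 582235.30963 = 608143.15005

£608143.15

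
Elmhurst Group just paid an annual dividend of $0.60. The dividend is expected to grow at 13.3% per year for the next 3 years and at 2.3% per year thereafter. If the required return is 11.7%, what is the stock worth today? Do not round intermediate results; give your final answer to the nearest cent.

D_1 = 0.67980
D_2 = 0.77021
D_3 = 0.87265
Terminal value at year 3: TV = D_3×(1+g_2)/(r−g_2) = 0.89272/0.094 = 9.49705
P_0 = D_1/(1+r)^1 + D_2/(1+r)^2 + D_3/(1+r)^3 + TV/(1+r)^3
    = 0.60859 + 0.61731 + 0.62615 + 6.81443 = 8.66649

$8.67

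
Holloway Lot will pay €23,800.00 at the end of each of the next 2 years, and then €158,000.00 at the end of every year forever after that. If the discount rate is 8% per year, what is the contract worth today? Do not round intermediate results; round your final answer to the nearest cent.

€1735685.87

PV of 2-year annuity: €23,800.00 × [1 − (1+0.08)^−2] / 0.08 = 42441.70096
Perpetuity value at year 2: €158,000.00 / 0.08 = 1975000.00000
PV of perpetuity: 1975000.00000 / (1+0.08)^2 = 1693244.17010
Total PV = 42441.70096 + 1693244.17010 = 1735685.87106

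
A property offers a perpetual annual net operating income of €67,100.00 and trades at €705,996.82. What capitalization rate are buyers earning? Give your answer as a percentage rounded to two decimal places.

9.50%

P = C/r ⇒ r = C/P = €67,100.00/€705,996.82 = 0.095043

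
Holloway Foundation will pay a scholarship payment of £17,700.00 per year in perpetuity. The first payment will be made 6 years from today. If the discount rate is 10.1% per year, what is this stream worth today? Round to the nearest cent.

£108321.66

Value at end of year 5: C / r = £17,700.00 / 0.101 = £175,247.5248
Discount to today: PV = £175,247.5248 / (1 + 0.101)^5 = £175,247.5248 / 1.617844 = £108,321.66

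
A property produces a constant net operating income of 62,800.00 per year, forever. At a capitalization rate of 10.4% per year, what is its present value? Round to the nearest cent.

Level perpetuity: PV = C / r = 62,800.00 / 0.104 = 603,846.15

603846.15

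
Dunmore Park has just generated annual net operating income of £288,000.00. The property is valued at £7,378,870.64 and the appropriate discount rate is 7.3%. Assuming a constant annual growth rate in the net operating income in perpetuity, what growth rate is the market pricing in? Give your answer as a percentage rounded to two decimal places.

3.27%

P = D₀(1+g)/(r−g) ⇒ P(r−g) = D₀(1+g) ⇒ g(P+D₀) = P·r − D₀
g = (P·r − D₀)/(P + D₀) = (£7,378,870.64×0.073 − £288,000.00) / (£7,378,870.64 + £288,000.00) = 0.032694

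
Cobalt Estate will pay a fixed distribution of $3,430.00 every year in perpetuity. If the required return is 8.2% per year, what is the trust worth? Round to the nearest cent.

Level perpetuity: PV = C / r = $3,430.00 / 0.082 = $41,829.27

$41829.27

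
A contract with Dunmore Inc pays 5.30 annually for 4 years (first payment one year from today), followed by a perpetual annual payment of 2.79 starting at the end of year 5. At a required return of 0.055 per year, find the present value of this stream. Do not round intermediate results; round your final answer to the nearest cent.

PV of 4-year annuity: 5.30 × [1 − (1+0.055)^−4] / 0.055 = 18.57730
Perpetuity value at year 4: 2.79 / 0.055 = 50.72727
PV of perpetuity: 50.72727 / (1+0.055)^4 = 40.94790
Total PV = 18.57730 + 40.94790 = 59.52520

59.53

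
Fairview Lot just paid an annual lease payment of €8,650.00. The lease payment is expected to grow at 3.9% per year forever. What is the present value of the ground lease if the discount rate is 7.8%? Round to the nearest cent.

€230444.87

D₁ = D₀ × (1 + g) = €8,650.00 × 1.039 = €8,987.3500
Growing perpetuity: P = D₁ / (r − g) = €8,987.3500 / (0.078 − 0.039) = €230,444.87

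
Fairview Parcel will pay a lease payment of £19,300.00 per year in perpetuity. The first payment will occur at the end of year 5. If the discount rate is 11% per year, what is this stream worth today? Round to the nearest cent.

£115577.34

Value at end of year 4: C / r = £19,300.00 / 0.11 = £175,454.5455
Discount to today: PV = £175,454.5455 / (1 + 0.11)^4 = £175,454.5455 / 1.518070 = £115,577.34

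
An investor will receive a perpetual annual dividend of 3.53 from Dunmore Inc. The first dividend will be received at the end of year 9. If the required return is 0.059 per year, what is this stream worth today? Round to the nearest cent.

37.82

Value at end of year 8: C / r = 3.53 / 0.059 = 59.8305
Discount to today: PV = 59.8305 / (1 + 0.059)^8 = 59.8305 / 1.581859 = 37.82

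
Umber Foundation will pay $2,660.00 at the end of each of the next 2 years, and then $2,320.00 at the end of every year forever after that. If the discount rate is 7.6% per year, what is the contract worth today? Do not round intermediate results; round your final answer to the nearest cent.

$31135.97

PV of 2-year annuity: $2,660.00 × [1 − (1+0.076)^−2] / 0.076 = 4769.62729
Perpetuity value at year 2: $2,320.00 / 0.076 = 30526.31579
PV of perpetuity: 30526.31579 / (1+0.076)^2 = 26366.34011
Total PV = 4769.62729 + 26366.34011 = 31135.96740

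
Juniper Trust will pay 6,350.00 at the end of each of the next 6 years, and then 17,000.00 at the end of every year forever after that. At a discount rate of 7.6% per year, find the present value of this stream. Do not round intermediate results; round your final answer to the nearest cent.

PV of 6-year annuity: 6,350.00 × [1 − (1+0.076)^−6] / 0.076 = 29714.93072
Perpetuity value at year 6: 17,000.00 / 0.076 = 223684.21053
PV of perpetuity: 223684.21053 / (1+0.076)^6 = 144132.42749
Total PV = 29714.93072 + 144132.42749 = 173847.35821

173847.36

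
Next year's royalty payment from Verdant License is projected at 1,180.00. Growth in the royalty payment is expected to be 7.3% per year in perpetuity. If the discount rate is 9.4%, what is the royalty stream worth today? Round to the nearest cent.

56190.48

Growing perpetuity: P = D₁ / (r − g) = 1,180.0000 / (0.094 − 0.073) = 56,190.48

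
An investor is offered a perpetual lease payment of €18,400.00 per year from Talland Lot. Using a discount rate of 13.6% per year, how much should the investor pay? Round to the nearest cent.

Level perpetuity: PV = C / r = €18,400.00 / 0.136 = €135,294.12

€135294.12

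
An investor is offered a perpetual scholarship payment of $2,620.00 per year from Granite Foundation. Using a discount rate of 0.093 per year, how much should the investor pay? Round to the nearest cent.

Level perpetuity: PV = C / r = $2,620.00 / 0.093 = $28,172.04

$28172.04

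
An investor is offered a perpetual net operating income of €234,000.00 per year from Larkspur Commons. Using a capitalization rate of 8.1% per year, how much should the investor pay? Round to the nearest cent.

Level perpetuity: PV = C / r = €234,000.00 / 0.081 = €2,888,888.89

€2888888.89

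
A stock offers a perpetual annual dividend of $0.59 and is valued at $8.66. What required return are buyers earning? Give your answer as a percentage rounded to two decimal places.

P = C/r ⇒ r = C/P = $0.59/$8.66 = 0.068129

6.81%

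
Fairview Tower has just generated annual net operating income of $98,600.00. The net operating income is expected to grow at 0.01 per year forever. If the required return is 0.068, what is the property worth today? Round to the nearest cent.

$1717000.00

D₁ = D₀ × (1 + g) = $98,600.00 × 1.01 = $99,586.0000
Growing perpetuity: P = D₁ / (r − g) = $99,586.0000 / (0.068 − 0.01) = $1,717,000.00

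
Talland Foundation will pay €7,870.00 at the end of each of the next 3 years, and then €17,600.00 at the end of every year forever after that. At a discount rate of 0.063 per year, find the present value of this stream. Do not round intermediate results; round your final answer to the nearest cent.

€253500.36

PV of 3-year annuity: €7,870.00 × [1 − (1+0.063)^−3] / 0.063 = 20920.38347
Perpetuity value at year 3: €17,600.00 / 0.063 = 279365.07937
PV of perpetuity: 279365.07937 / (1+0.063)^3 = 232579.97783
Total PV = 20920.38347 + 232579.97783 = 253500.36130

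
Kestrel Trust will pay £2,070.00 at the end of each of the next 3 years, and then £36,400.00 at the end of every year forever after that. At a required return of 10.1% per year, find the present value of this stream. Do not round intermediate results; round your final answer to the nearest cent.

PV of 3-year annuity: £2,070.00 × [1 − (1+0.101)^−3] / 0.101 = 5138.73441
Perpetuity value at year 3: £36,400.00 / 0.101 = 360396.03960
PV of perpetuity: 360396.03960 / (1+0.101)^3 = 270033.75334
Total PV = 5138.73441 + 270033.75334 = 275172.48775

£275172.49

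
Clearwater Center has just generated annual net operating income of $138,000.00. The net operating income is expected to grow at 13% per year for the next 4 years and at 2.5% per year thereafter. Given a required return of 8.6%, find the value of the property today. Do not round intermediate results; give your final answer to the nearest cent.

D_1 = 155940.00000
D_2 = 176212.20000
D_3 = 199119.78600
D_4 = 225005.35818
Terminal value at year 4: TV = D_4×(1+g_2)/(r−g_2) = 230630.49213/0.061 = 3780827.73991
P_0 = D_1/(1+r)^1 + D_2/(1+r)^2 + D_3/(1+r)^3 + D_4/(1+r)^4 + TV/(1+r)^4
    = 143591.16022 + 149408.84995 + 155462.24719 + 161760.90177 + 2718113.51338 = 3328336.67251

$3328336.67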